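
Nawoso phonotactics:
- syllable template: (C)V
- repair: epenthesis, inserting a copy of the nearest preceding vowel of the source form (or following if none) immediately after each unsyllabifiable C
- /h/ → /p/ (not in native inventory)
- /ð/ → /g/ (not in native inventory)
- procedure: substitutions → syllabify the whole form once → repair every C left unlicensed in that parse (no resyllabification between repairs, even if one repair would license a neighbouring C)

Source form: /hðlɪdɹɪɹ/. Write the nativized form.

pɪgɪlɪdɪɹɪɹɪ

Substitution: /h/ → /p/, /ð/ → /g/, giving /pglɪdɹɪɹ/.
Under (C)V, the unsyllabifiable consonants are /p/, /g/, /d/, /ɹ/ (no codas are permitted; onsets are limited to one consonant).
Each unlicensed consonant becomes the onset of a new syllable: /p/ → /pɪ/, /g/ → /gɪ/, /d/ → /dɪ/, /ɹ/ → /ɹɪ/.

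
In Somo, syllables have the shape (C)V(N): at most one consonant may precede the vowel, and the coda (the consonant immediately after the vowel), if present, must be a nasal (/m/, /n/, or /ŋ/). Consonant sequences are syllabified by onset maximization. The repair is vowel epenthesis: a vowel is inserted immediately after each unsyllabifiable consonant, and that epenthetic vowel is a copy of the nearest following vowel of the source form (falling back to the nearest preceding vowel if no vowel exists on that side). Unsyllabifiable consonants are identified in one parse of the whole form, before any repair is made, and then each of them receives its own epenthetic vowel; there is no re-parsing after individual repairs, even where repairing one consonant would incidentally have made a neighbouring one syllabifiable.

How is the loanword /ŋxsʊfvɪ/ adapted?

The consonants /ŋ/, /x/, /f/ cannot be parsed into a legal (C)V(N) syllable (only a nasal (/m/, /n/, or /ŋ/) is licensed in coda position; onsets are limited to one consonant).
Epenthesis after each stranded consonant: /ŋ/ → /ŋʊ/, /x/ → /xʊ/, /f/ → /fɪ/.

ŋʊxʊsʊfɪvɪ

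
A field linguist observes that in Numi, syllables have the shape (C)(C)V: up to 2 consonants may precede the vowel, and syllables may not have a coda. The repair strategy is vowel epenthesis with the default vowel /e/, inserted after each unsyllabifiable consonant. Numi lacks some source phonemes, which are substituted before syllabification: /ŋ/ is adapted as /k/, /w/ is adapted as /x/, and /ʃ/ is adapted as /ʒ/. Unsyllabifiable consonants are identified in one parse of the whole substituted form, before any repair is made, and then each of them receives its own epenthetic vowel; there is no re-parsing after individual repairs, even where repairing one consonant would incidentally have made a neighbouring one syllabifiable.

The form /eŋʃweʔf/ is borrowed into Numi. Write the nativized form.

Substitution: /ŋ/ → /k/, /ʃ/ → /ʒ/, /w/ → /x/, giving /ekʒxeʔf/.
The consonants /k/, /ʔ/, /f/ cannot be parsed into a legal (C)(C)V syllable (no codas are permitted; onsets may contain at most 2 consonants).
Epenthesis after each stranded consonant: /k/ → /ke/, /ʔ/ → /ʔe/, /f/ → /fe/.

ekeʒxeʔefe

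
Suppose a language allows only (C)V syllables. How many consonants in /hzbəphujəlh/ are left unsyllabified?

5

Under (C)V, the unsyllabifiable consonants are /h/, /z/, /p/, /l/, /h/ (no codas are permitted; onsets are limited to one consonant).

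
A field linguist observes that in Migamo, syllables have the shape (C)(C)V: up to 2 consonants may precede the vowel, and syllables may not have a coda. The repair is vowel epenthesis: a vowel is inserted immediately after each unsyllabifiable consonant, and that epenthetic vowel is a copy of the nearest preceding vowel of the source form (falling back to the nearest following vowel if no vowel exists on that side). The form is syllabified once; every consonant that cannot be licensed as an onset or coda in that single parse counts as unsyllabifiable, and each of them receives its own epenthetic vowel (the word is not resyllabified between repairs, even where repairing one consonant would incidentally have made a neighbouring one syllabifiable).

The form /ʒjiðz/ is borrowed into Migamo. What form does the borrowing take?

Under (C)(C)V, the unsyllabifiable consonants are /ð/, /z/ (no codas are permitted; onsets may contain at most 2 consonants).
Each unlicensed consonant becomes the onset of a new syllable: /ð/ → /ði/, /z/ → /zi/.

ʒjiðizi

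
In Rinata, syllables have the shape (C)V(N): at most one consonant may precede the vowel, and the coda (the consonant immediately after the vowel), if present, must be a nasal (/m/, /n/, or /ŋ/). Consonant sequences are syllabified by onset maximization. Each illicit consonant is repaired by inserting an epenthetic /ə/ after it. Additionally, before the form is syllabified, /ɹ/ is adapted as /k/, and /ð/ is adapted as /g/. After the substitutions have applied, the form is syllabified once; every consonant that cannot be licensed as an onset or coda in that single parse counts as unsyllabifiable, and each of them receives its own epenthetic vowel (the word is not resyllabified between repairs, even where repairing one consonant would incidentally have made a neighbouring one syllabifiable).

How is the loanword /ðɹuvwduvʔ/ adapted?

gəkuvəwəduvəʔə

Substitution: /ð/ → /g/, /ɹ/ → /k/, giving /gkuvwduvʔ/.
Syllabifying with onset maximization leaves /g/, /v/, /w/, /v/, /ʔ/ stranded (only a nasal (/m/, /n/, or /ŋ/) is licensed in coda position; onsets are limited to one consonant).
Each unlicensed consonant becomes the onset of a new syllable: /g/ → /gə/, /v/ → /və/, /w/ → /wə/, /v/ → /və/, /ʔ/ → /ʔə/.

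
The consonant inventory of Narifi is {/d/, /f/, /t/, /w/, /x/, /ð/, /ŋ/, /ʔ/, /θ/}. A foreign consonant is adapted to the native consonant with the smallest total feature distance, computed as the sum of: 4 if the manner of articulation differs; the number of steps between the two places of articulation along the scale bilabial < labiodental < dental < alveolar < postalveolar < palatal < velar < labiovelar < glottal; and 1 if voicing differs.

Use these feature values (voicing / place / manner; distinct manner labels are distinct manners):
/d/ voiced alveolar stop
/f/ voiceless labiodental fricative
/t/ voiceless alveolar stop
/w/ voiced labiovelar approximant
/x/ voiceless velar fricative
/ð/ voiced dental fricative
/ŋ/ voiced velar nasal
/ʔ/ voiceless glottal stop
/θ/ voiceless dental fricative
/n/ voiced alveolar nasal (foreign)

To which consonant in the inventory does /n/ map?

/ŋ/ is closest: same manner (nasal), place distance 3 (alveolar→velar), same voicing; total 3. Next closest is /d/ at distance 4.

ŋ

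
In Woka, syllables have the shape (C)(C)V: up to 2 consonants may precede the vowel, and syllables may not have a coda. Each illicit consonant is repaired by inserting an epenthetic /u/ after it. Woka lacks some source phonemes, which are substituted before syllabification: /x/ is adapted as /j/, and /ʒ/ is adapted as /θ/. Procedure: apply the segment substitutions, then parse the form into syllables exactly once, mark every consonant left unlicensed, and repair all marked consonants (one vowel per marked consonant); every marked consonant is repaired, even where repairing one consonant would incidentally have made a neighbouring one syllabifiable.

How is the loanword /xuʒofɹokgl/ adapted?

Substitution: /x/ → /j/, /ʒ/ → /θ/, giving /juθofɹokgl/.
The consonants /k/, /g/, /l/ cannot be parsed into a legal (C)(C)V syllable (no codas are permitted; onsets may contain at most 2 consonants).
Epenthesis after each stranded consonant: /k/ → /ku/, /g/ → /gu/, /l/ → /lu/.

juθofɹokugulu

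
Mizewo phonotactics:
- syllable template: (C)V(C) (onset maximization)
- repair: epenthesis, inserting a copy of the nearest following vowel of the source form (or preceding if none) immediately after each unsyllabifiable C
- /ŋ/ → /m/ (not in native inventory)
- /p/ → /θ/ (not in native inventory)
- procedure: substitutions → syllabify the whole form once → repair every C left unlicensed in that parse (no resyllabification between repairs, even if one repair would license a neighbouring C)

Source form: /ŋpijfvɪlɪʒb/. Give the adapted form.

Substitution: /ŋ/ → /m/, /p/ → /θ/, giving /mθijfvɪlɪʒb/.
Under (C)V(C), the unsyllabifiable consonants are /m/, /f/, /b/ (at most one coda consonant is licensed; onsets are limited to one consonant).
Epenthesis after each stranded consonant: /m/ → /mi/, /f/ → /fɪ/, /b/ → /bɪ/.

miθijfɪvɪlɪʒbɪ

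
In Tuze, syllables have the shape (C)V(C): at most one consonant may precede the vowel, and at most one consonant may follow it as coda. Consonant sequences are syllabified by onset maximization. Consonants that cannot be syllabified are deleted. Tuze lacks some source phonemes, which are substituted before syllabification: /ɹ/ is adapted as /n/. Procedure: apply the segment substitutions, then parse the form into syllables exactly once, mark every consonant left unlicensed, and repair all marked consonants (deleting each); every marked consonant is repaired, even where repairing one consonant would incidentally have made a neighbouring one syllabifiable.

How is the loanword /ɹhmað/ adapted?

mað

Substitution: /ɹ/ → /n/, giving /nhmað/.
The consonants /n/, /h/ cannot be parsed into a legal (C)V(C) syllable (at most one coda consonant is licensed; onsets are limited to one consonant).
Deletion applies to /n/, /h/.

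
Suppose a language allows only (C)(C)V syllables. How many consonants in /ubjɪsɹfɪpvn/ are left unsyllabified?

4

Syllabifying with onset maximization leaves /s/, /p/, /v/, /n/ stranded (no codas are permitted; onsets may contain at most 2 consonants).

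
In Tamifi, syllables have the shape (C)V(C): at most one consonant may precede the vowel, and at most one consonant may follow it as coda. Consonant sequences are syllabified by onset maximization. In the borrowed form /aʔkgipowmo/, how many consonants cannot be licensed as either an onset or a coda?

1

Under (C)V(C), the unsyllabifiable consonants are /k/ (at most one coda consonant is licensed; onsets are limited to one consonant).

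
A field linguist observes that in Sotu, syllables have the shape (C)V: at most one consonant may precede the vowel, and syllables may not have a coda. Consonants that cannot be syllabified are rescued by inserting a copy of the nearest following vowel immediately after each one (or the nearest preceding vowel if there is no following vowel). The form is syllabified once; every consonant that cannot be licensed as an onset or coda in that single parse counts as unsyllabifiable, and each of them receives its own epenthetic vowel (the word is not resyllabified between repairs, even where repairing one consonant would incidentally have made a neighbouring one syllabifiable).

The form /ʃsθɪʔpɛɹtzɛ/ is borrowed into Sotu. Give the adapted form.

ʃɪsɪθɪʔɛpɛɹɛtɛzɛ

The consonants /ʃ/, /s/, /ʔ/, /ɹ/, /t/ cannot be parsed into a legal (C)V syllable (no codas are permitted; onsets are limited to one consonant).
Epenthesis after each stranded consonant: /ʃ/ → /ʃɪ/, /s/ → /sɪ/, /ʔ/ → /ʔɛ/, /ɹ/ → /ɹɛ/, /t/ → /tɛ/.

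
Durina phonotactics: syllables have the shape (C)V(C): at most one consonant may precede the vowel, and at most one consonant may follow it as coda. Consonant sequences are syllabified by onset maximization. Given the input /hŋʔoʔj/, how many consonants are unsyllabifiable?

3

The consonants /h/, /ŋ/, /j/ cannot be parsed into a legal (C)V(C) syllable (at most one coda consonant is licensed; onsets are limited to one consonant).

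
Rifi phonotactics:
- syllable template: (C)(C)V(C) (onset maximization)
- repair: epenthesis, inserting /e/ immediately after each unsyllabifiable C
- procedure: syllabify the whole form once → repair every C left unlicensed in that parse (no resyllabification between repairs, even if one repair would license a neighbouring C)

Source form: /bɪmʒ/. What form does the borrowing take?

Under (C)(C)V(C), the unsyllabifiable consonants are /ʒ/ (at most one coda consonant is licensed; onsets may contain at most 2 consonants).
Inserting the epenthetic vowel yields /ʒ/ → /ʒe/.

bɪmʒe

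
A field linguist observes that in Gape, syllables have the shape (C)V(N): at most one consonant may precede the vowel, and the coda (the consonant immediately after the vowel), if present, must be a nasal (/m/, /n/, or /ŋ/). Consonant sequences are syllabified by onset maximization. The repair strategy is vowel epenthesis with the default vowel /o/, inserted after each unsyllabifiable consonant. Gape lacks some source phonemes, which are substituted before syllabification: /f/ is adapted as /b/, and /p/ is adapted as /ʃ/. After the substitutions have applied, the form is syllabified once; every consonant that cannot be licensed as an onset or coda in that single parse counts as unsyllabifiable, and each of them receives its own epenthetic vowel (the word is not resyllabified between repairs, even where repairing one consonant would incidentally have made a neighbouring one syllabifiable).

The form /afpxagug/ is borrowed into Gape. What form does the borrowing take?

aboʃoxagugo

Substitution: /f/ → /b/, /p/ → /ʃ/, giving /abʃxagug/.
Under (C)V(N), the unsyllabifiable consonants are /b/, /ʃ/, /g/ (only a nasal (/m/, /n/, or /ŋ/) is licensed in coda position; onsets are limited to one consonant).
Epenthesis after each stranded consonant: /b/ → /bo/, /ʃ/ → /ʃo/, /g/ → /go/.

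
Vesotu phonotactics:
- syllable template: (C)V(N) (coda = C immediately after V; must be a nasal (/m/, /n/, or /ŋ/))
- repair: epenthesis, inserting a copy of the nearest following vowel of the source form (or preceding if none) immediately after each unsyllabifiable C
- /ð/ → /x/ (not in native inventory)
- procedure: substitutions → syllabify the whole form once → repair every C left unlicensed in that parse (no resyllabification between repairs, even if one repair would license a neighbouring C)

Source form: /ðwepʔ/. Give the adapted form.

Substitution: /ð/ → /x/, giving /xwepʔ/.
Under (C)V(N), the unsyllabifiable consonants are /x/, /p/, /ʔ/ (only a nasal (/m/, /n/, or /ŋ/) is licensed in coda position; onsets are limited to one consonant).
Each unlicensed consonant becomes the onset of a new syllable: /x/ → /xe/, /p/ → /pe/, /ʔ/ → /ʔe/.

xewepeʔe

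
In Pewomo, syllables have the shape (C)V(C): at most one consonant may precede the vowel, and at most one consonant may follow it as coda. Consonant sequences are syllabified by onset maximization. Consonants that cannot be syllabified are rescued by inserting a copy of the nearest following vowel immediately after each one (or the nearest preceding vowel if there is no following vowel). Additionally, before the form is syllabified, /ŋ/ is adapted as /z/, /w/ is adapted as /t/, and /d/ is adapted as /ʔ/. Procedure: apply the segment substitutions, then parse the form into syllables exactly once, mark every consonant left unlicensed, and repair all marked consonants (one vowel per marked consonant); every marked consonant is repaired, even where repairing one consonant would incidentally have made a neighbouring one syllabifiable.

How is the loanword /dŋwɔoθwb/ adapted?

ʔɔzɔtɔoθtobo

Substitution: /d/ → /ʔ/, /ŋ/ → /z/, /w/ → /t/, giving /ʔztɔoθtb/.
Syllabifying with onset maximization leaves /ʔ/, /z/, /t/, /b/ stranded (at most one coda consonant is licensed; onsets are limited to one consonant).
Inserting the epenthetic vowel yields /ʔ/ → /ʔɔ/, /z/ → /zɔ/, /t/ → /to/, /b/ → /bo/.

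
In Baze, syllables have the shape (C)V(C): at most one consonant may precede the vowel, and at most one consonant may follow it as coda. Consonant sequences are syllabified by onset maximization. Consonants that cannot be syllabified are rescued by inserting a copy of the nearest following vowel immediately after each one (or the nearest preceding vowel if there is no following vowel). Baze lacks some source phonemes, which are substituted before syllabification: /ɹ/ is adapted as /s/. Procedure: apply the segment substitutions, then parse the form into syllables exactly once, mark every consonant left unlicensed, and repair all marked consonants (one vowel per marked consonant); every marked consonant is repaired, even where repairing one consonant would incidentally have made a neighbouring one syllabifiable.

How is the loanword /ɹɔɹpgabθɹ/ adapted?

Substitution: /ɹ/ → /s/, giving /sɔspgabθs/.
Syllabifying with onset maximization leaves /p/, /θ/, /s/ stranded (at most one coda consonant is licensed; onsets are limited to one consonant).
Epenthesis after each stranded consonant: /p/ → /pa/, /θ/ → /θa/, /s/ → /sa/.

sɔspagabθasa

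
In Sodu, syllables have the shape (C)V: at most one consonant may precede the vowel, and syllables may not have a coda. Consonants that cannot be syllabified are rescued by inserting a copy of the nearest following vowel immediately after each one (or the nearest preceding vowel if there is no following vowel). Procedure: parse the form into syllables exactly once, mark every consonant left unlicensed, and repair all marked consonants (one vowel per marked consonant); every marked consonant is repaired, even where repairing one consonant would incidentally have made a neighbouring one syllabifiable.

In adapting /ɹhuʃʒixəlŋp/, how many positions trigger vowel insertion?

The unsyllabifiable consonants are /ɹ/, /ʃ/, /l/, /ŋ/, /p/; each receives one epenthetic vowel.

5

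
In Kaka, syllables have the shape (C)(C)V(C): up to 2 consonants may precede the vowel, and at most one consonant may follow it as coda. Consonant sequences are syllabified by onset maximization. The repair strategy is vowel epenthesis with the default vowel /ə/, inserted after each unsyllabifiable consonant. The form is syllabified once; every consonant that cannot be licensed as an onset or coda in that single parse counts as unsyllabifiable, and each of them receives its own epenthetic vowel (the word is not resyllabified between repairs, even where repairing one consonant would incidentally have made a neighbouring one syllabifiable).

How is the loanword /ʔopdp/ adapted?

ʔopdəpə

The consonants /d/, /p/ cannot be parsed into a legal (C)(C)V(C) syllable (at most one coda consonant is licensed; onsets may contain at most 2 consonants).
Epenthesis after each stranded consonant: /d/ → /də/, /p/ → /pə/.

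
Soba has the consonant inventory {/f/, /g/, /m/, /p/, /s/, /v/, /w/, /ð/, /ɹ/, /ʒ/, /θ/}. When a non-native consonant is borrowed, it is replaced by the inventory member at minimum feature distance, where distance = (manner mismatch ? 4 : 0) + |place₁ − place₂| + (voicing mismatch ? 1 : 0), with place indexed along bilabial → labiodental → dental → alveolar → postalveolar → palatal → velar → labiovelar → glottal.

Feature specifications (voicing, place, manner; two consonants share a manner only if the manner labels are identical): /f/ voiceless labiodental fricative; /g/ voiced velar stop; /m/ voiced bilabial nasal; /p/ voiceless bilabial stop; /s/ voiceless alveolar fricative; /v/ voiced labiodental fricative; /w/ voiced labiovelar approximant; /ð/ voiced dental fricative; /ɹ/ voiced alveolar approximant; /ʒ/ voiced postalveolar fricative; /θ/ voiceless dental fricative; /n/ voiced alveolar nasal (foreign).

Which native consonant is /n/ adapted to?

m

/m/ is closest: same manner (nasal), place distance 3 (alveolar→bilabial), same voicing; total 3. Next closest is /ɹ/ at distance 4.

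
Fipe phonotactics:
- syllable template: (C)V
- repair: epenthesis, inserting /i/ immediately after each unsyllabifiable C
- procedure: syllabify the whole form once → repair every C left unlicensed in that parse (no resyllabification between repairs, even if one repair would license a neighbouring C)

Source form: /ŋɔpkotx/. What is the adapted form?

Under (C)V, the unsyllabifiable consonants are /p/, /t/, /x/ (no codas are permitted; onsets are limited to one consonant).
Each unlicensed consonant becomes the onset of a new syllable: /p/ → /pi/, /t/ → /ti/, /x/ → /xi/.

ŋɔpikotixi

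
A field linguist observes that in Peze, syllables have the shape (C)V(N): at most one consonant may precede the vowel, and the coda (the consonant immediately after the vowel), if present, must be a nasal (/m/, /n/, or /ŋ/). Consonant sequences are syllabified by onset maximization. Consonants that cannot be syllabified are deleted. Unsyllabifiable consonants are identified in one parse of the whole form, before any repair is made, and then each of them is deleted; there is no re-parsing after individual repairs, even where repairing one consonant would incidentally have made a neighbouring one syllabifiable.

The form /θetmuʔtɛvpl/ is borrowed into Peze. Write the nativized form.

θemutɛ

The consonants /t/, /ʔ/, /v/, /p/, /l/ cannot be parsed into a legal (C)V(N) syllable (only a nasal (/m/, /n/, or /ŋ/) is licensed in coda position; onsets are limited to one consonant).
Deleting the stranded consonants removes /t/, /ʔ/, /v/, /p/, /l/.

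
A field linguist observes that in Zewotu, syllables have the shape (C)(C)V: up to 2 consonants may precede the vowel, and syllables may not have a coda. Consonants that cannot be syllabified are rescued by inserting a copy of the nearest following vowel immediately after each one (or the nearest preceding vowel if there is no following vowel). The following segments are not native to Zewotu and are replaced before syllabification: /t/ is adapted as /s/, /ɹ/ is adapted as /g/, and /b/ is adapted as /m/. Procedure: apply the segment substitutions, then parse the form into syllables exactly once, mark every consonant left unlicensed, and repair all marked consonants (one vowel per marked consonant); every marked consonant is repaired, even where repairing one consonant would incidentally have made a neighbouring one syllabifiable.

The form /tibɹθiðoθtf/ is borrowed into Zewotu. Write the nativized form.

simigθiðoθosofo

Substitution: /t/ → /s/, /b/ → /m/, /ɹ/ → /g/, giving /simgθiðoθsf/.
Syllabifying with onset maximization leaves /m/, /θ/, /s/, /f/ stranded (no codas are permitted; onsets may contain at most 2 consonants).
Inserting the epenthetic vowel yields /m/ → /mi/, /θ/ → /θo/, /s/ → /so/, /f/ → /fo/.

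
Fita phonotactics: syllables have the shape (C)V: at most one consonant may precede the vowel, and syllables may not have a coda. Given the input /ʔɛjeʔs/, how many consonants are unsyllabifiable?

2

The consonants /ʔ/, /s/ cannot be parsed into a legal (C)V syllable (no codas are permitted; onsets are limited to one consonant).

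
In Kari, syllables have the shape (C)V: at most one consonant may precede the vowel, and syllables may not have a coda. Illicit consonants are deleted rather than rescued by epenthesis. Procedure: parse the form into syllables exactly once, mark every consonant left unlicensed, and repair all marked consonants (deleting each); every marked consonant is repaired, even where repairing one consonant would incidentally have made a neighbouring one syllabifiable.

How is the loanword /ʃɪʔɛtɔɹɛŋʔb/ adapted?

ʃɪʔɛtɔɹɛ

Under (C)V, the unsyllabifiable consonants are /ŋ/, /ʔ/, /b/ (no codas are permitted; onsets are limited to one consonant).
Deletion applies to /ŋ/, /ʔ/, /b/.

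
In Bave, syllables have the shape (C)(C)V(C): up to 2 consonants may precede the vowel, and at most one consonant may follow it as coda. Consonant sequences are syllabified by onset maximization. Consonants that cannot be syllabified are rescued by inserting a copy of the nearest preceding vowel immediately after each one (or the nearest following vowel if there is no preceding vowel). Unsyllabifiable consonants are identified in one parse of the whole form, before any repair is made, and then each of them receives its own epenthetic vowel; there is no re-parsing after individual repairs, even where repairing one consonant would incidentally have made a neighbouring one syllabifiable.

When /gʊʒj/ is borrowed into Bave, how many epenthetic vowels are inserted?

1

The unsyllabifiable consonants are /j/; each receives one epenthetic vowel.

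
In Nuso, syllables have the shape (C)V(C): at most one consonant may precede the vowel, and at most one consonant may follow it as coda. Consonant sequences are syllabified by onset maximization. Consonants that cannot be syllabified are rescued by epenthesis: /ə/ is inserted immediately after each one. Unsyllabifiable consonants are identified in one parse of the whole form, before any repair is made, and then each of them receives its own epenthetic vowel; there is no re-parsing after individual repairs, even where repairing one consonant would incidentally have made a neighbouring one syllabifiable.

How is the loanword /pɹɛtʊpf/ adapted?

pəɹɛtʊpfə

The consonants /p/, /f/ cannot be parsed into a legal (C)V(C) syllable (at most one coda consonant is licensed; onsets are limited to one consonant).
Inserting the epenthetic vowel yields /p/ → /pə/, /f/ → /fə/.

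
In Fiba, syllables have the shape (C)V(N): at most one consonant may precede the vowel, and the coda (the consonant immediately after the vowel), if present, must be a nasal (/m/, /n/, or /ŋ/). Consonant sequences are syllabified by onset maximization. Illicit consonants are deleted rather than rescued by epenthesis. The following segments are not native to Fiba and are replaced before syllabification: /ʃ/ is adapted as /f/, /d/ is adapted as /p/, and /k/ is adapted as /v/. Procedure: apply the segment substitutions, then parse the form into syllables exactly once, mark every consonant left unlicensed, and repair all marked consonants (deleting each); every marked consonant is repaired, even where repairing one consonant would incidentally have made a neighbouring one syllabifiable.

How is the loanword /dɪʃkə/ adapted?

Substitution: /d/ → /p/, /ʃ/ → /f/, /k/ → /v/, giving /pɪfvə/.
Syllabifying with onset maximization leaves /f/ stranded (only a nasal (/m/, /n/, or /ŋ/) is licensed in coda position; onsets are limited to one consonant).
Deletion applies to /f/.

pɪvə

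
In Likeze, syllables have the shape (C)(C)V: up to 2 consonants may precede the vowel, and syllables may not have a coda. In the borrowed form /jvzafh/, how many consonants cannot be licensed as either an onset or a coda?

3

Under (C)(C)V, the unsyllabifiable consonants are /j/, /f/, /h/ (no codas are permitted; onsets may contain at most 2 consonants).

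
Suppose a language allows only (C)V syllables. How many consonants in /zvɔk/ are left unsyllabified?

Under (C)V, the unsyllabifiable consonants are /z/, /k/ (no codas are permitted; onsets are limited to one consonant).

2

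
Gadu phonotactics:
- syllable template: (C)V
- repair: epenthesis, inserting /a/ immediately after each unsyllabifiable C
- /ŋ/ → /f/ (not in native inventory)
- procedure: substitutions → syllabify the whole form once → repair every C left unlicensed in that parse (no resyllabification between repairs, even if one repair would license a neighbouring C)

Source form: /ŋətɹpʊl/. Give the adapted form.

Substitution: /ŋ/ → /f/, giving /fətɹpʊl/.
Syllabifying with onset maximization leaves /t/, /ɹ/, /l/ stranded (no codas are permitted; onsets are limited to one consonant).
Each unlicensed consonant becomes the onset of a new syllable: /t/ → /ta/, /ɹ/ → /ɹa/, /l/ → /la/.

fətaɹapʊla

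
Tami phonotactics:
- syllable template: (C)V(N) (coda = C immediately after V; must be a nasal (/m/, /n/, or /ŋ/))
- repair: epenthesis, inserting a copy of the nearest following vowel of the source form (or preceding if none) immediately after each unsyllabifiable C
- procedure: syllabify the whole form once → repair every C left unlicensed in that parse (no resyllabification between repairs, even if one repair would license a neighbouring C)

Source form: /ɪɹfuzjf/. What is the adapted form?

ɪɹufuzujufu

Syllabifying with onset maximization leaves /ɹ/, /z/, /j/, /f/ stranded (only a nasal (/m/, /n/, or /ŋ/) is licensed in coda position; onsets are limited to one consonant).
Epenthesis after each stranded consonant: /ɹ/ → /ɹu/, /z/ → /zu/, /j/ → /ju/, /f/ → /fu/.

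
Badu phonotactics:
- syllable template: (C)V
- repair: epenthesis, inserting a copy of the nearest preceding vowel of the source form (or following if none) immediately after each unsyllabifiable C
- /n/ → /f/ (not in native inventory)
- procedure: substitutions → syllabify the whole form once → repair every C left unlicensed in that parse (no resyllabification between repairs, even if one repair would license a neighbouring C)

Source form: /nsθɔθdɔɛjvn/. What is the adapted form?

fɔsɔθɔθɔdɔɛjɛvɛfɛ

Substitution: /n/ → /f/, giving /fsθɔθdɔɛjvf/.
Syllabifying with onset maximization leaves /f/, /s/, /θ/, /j/, /v/, /f/ stranded (no codas are permitted; onsets are limited to one consonant).
Epenthesis after each stranded consonant: /f/ → /fɔ/, /s/ → /sɔ/, /θ/ → /θɔ/, /j/ → /jɛ/, /v/ → /vɛ/, /f/ → /fɛ/.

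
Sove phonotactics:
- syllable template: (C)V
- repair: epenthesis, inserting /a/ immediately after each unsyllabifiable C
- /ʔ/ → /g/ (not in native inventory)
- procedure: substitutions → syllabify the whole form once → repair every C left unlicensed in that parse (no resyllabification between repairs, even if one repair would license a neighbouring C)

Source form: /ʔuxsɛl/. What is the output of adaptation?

Substitution: /ʔ/ → /g/, giving /guxsɛl/.
Under (C)V, the unsyllabifiable consonants are /x/, /l/ (no codas are permitted; onsets are limited to one consonant).
Each unlicensed consonant becomes the onset of a new syllable: /x/ → /xa/, /l/ → /la/.

guxasɛla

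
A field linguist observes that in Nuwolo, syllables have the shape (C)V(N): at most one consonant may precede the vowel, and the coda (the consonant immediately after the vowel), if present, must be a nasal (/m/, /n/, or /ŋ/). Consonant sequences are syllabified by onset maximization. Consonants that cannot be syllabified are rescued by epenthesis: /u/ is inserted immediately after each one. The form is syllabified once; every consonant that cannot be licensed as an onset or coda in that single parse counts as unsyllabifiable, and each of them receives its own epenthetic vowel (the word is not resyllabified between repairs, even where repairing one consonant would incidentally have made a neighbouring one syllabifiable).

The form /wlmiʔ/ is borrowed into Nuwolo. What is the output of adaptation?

wulumiʔu

Under (C)V(N), the unsyllabifiable consonants are /w/, /l/, /ʔ/ (only a nasal (/m/, /n/, or /ŋ/) is licensed in coda position; onsets are limited to one consonant).
Inserting the epenthetic vowel yields /w/ → /wu/, /l/ → /lu/, /ʔ/ → /ʔu/.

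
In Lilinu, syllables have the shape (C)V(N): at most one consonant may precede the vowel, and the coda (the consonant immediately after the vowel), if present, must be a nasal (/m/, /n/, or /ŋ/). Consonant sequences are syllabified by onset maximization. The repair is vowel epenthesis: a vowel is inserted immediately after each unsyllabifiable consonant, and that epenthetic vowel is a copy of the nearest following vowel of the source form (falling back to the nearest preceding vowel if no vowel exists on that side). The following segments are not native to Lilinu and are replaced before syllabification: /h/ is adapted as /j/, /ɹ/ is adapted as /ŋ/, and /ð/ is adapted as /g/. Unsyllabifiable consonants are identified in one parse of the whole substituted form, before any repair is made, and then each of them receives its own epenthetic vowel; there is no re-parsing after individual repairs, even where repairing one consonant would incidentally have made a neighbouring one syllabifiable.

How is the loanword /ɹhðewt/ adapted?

ŋejegewete

Substitution: /ɹ/ → /ŋ/, /h/ → /j/, /ð/ → /g/, giving /ŋjgewt/.
Under (C)V(N), the unsyllabifiable consonants are /ŋ/, /j/, /w/, /t/ (only a nasal (/m/, /n/, or /ŋ/) is licensed in coda position; onsets are limited to one consonant).
Each unlicensed consonant becomes the onset of a new syllable: /ŋ/ → /ŋe/, /j/ → /je/, /w/ → /we/, /t/ → /te/.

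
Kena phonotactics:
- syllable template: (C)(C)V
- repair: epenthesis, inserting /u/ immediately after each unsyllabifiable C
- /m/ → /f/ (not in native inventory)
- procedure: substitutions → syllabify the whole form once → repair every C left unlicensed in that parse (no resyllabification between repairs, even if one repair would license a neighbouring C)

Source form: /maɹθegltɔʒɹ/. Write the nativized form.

faɹθegultɔʒuɹu

Substitution: /m/ → /f/, giving /faɹθegltɔʒɹ/.
The consonants /g/, /ʒ/, /ɹ/ cannot be parsed into a legal (C)(C)V syllable (no codas are permitted; onsets may contain at most 2 consonants).
Inserting the epenthetic vowel yields /g/ → /gu/, /ʒ/ → /ʒu/, /ɹ/ → /ɹu/.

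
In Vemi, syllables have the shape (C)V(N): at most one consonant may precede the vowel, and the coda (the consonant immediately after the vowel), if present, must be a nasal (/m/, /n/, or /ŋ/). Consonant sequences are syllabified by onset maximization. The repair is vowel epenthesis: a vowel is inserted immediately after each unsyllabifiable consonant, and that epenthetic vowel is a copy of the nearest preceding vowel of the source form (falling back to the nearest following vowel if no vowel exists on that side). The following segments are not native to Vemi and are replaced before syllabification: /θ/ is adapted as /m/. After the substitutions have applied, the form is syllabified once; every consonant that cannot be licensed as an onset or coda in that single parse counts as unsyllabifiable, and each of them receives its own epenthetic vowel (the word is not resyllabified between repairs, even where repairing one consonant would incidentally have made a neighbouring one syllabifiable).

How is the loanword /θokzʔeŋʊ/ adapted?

Substitution: /θ/ → /m/, giving /mokzʔeŋʊ/.
Under (C)V(N), the unsyllabifiable consonants are /k/, /z/ (only a nasal (/m/, /n/, or /ŋ/) is licensed in coda position; onsets are limited to one consonant).
Epenthesis after each stranded consonant: /k/ → /ko/, /z/ → /zo/.

mokozoʔeŋʊ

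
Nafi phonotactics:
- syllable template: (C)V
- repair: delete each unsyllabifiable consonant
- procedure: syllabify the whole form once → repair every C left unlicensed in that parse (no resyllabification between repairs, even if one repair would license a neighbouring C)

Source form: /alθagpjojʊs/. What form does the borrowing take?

aθajojʊ

Under (C)V, the unsyllabifiable consonants are /l/, /g/, /p/, /s/ (no codas are permitted; onsets are limited to one consonant).
Deleting the stranded consonants removes /l/, /g/, /p/, /s/.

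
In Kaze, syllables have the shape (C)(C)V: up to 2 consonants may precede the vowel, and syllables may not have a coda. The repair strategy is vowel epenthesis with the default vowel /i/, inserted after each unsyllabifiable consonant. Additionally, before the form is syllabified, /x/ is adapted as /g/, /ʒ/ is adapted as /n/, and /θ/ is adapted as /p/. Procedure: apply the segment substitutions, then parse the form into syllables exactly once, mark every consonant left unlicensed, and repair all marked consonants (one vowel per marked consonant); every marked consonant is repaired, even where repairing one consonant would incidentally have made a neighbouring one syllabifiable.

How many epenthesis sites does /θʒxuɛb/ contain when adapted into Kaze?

2

After substitution the input is /pnguɛb/.
The unsyllabifiable consonants are /p/, /b/; each receives one epenthetic vowel.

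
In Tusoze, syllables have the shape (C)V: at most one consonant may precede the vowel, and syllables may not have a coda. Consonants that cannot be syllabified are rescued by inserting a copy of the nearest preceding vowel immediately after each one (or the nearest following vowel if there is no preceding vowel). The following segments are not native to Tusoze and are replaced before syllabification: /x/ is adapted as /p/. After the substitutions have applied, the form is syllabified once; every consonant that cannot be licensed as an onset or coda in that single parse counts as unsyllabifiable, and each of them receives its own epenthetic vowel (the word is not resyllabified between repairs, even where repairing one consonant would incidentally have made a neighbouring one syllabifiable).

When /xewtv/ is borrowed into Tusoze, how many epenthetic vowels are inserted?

3

After substitution the input is /pewtv/.
The unsyllabifiable consonants are /w/, /t/, /v/; each receives one epenthetic vowel.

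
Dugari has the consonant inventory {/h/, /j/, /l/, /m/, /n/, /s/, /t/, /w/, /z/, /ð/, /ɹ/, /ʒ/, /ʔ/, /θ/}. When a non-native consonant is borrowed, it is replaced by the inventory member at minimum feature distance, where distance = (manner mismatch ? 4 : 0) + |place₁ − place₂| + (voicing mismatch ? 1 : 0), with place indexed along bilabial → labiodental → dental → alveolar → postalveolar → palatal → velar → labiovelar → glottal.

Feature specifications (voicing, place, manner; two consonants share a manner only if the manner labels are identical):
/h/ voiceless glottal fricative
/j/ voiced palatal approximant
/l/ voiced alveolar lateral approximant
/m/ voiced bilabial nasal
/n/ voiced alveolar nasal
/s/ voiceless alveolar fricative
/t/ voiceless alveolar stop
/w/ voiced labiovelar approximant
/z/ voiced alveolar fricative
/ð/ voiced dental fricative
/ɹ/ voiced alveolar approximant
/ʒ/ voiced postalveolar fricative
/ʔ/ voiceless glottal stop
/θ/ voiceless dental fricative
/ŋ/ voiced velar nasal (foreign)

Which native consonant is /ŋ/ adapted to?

n

/n/ is closest: same manner (nasal), place distance 3 (velar→alveolar), same voicing; total 3. Next closest is /j/ at distance 5.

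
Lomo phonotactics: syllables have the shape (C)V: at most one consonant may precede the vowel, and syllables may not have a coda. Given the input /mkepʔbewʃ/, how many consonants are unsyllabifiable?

Syllabifying with onset maximization leaves /m/, /p/, /ʔ/, /w/, /ʃ/ stranded (no codas are permitted; onsets are limited to one consonant).

5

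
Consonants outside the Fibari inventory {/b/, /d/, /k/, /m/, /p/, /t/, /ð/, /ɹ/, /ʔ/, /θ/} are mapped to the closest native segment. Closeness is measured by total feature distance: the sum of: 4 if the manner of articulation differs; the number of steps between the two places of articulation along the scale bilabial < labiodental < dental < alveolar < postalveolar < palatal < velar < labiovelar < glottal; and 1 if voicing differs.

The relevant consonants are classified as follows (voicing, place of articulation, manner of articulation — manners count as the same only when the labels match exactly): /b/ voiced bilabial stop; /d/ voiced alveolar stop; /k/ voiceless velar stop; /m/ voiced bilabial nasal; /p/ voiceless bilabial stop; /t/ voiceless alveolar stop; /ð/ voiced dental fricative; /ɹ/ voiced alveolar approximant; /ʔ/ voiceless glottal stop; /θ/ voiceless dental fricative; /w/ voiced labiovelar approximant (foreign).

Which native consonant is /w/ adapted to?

ɹ

/ɹ/ is closest: same manner (approximant), place distance 4 (labiovelar→alveolar), same voicing; total 4. Next closest is /k/ at distance 6.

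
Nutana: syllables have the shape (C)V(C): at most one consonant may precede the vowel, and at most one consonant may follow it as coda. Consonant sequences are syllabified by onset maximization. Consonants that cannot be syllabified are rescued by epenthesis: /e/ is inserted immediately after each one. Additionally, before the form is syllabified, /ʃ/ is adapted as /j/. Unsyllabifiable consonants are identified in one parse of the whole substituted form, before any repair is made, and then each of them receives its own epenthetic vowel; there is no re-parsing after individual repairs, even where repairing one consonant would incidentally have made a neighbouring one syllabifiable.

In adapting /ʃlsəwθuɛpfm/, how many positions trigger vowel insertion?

After substitution the input is /jlsəwθuɛpfm/.
The unsyllabifiable consonants are /j/, /l/, /f/, /m/; each receives one epenthetic vowel.

4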